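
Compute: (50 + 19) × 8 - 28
Parentheses first: 50 + 19 = 69
Multiply: 69 × 8 = 552
Subtract: 552 - 28 = 524
524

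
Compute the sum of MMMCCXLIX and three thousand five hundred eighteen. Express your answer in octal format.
Convert MMMCCXLIX (Roman numeral) → 1000 + 1000 + 1000 + 100 + 100 + 40 + 9 = 3249 (decimal)
Convert three thousand five hundred eighteen (English words) → 3×1000 + 5×100 + 18 = 3518 (decimal)
Compute 3249 + 3518 = 6767
Convert 6767 (decimal) → 6767 = 1×4096 + 5×512 + 1×64 + 5×8 + 7 → 0o15157 (octal)
0o15157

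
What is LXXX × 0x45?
Convert LXXX (Roman numeral) → 50 + 10 + 10 + 10 = 80 (decimal)
Convert 0x45 (hexadecimal) → 4×16 + 5 = 69 (decimal)
Compute 80 × 69 = 5520
5520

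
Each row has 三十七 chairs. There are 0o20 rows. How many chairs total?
Convert 三十七 (Chinese numeral) → 3×10 + 7 = 37 (decimal)
Convert 0o20 (octal) → 2×8 = 16 (decimal)
Compute 37 × 16 = 592
592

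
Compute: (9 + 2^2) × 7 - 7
Convert 2^2 (power) → 4 (decimal)
Expression in decimal: (9 + 4) × 7 - 7
Parentheses first: 9 + 4 = 13
Multiply: 13 × 7 = 91
Subtract: 91 - 7 = 84
84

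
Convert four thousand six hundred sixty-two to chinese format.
Convert four thousand six hundred sixty-two (English words) → 4×1000 + 6×100 + 62 = 4662 (decimal)
Convert 4662 (decimal) → 4662 = 4×1000 + 6×100 + 6×10 + 2 → 四千六百六十二 (Chinese numeral)
四千六百六十二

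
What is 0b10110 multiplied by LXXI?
Convert 0b10110 (binary) → 16 + 4 + 2 = 22 (decimal)
Convert LXXI (Roman numeral) → 50 + 10 + 10 + 1 = 71 (decimal)
Compute 22 × 71 = 1562
1562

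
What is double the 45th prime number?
The 45th prime number = 197
Compute 197 × 2 = 394
394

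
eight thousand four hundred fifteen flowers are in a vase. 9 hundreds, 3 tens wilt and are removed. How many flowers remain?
Convert eight thousand four hundred fifteen (English words) → 8×1000 + 4×100 + 15 = 8415 (decimal)
Convert 9 hundreds, 3 tens (place-value notation) → 9×100 + 3×10 = 930 (decimal)
Compute 8415 - 930 = 7485
7485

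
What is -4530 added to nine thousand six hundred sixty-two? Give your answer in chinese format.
Convert nine thousand six hundred sixty-two (English words) → 9×1000 + 6×100 + 62 = 9662 (decimal)
Compute -4530 + 9662 = 5132
Convert 5132 (decimal) → 5132 = 5×1000 + 1×100 + 3×10 + 2 → 五千一百三十二 (Chinese numeral)
五千一百三十二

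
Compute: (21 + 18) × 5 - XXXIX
Convert XXXIX (Roman numeral) → 10 + 10 + 10 + 9 = 39 (decimal)
Expression in decimal: (21 + 18) × 5 - 39
Parentheses first: 21 + 18 = 39
Multiply: 39 × 5 = 195
Subtract: 195 - 39 = 156
156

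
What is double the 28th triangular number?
The 28th triangular number = 28×29/2 = 406
Compute 406 × 2 = 812
812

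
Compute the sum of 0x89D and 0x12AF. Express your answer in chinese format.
Convert 0x89D (hexadecimal) → 8×256 + 9×16 + 13 = 2205 (decimal)
Convert 0x12AF (hexadecimal) → 1×4096 + 2×256 + 10×16 + 15 = 4783 (decimal)
Compute 2205 + 4783 = 6988
Convert 6988 (decimal) → 6988 = 6×1000 + 9×100 + 8×10 + 8 → 六千九百八十八 (Chinese numeral)
六千九百八十八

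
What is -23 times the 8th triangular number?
Convert the 8th triangular number (triangular index) → 8×9/2 = 36 (decimal)
Compute -23 × 36 = -828
-828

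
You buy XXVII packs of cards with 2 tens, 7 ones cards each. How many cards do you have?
Convert 2 tens, 7 ones (place-value notation) → 2×10 + 7 = 27 (decimal)
Convert XXVII (Roman numeral) → 10 + 10 + 5 + 1 + 1 = 27 (decimal)
Compute 27 × 27 = 729
729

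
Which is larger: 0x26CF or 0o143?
Convert 0x26CF (hexadecimal) → 2×4096 + 6×256 + 12×16 + 15 = 9935 (decimal)
Convert 0o143 (octal) → 1×64 + 4×8 + 3 = 99 (decimal)
Compare 9935 vs 99: larger = 9935
9935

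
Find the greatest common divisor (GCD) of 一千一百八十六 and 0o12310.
Convert 一千一百八十六 (Chinese numeral) → 1×1000 + 1×100 + 8×10 + 6 = 1186 (decimal)
Convert 0o12310 (octal) → 1×4096 + 2×512 + 3×64 + 1×8 = 5320 (decimal)
Compute gcd(1186, 5320) = 2
2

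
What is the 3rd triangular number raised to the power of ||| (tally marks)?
Convert the 3rd triangular number (triangular index) → 3×4/2 = 6 (decimal)
Convert ||| (tally marks) → 3 (decimal)
Compute 6 ^ 3 = 216
216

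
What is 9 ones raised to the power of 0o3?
Convert 9 ones (place-value notation) → 9 (decimal)
Convert 0o3 (octal) → 3 (decimal)
Compute 9 ^ 3 = 729
729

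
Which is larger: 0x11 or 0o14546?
Convert 0x11 (hexadecimal) → 1×16 + 1 = 17 (decimal)
Convert 0o14546 (octal) → 1×4096 + 4×512 + 5×64 + 4×8 + 6 = 6502 (decimal)
Compare 17 vs 6502: larger = 6502
6502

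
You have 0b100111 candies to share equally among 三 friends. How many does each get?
Convert 0b100111 (binary) → 32 + 4 + 2 + 1 = 39 (decimal)
Convert 三 (Chinese numeral) → 3 (decimal)
Compute 39 ÷ 3 = 13
13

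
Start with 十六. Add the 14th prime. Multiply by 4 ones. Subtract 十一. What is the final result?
Convert 十六 (Chinese numeral) → 1×10 + 6 = 16 (decimal)
Start: 16
Convert the 14th prime (prime index) → 43 (decimal)
16 + 43 = 59
Convert 4 ones (place-value notation) → 4 (decimal)
59 × 4 = 236
Convert 十一 (Chinese numeral) → 1×10 + 1 = 11 (decimal)
236 - 11 = 225
225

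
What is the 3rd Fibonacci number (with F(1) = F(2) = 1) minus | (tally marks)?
The 3rd Fibonacci number (with F(1) = F(2) = 1): 1, 1, 2 → 2
Convert | (tally marks) → 1 (decimal)
Compute 2 - 1 = 1
1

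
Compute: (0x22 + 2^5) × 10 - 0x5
Convert 0x22 (hexadecimal) → 2×16 + 2 = 34 (decimal)
Convert 2^5 (power) → 32 (decimal)
Convert 0x5 (hexadecimal) → 5 (decimal)
Expression in decimal: (34 + 32) × 10 - 5
Parentheses first: 34 + 32 = 66
Multiply: 66 × 10 = 660
Subtract: 660 - 5 = 655
655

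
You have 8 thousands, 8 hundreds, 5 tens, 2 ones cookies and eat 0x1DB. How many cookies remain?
Convert 8 thousands, 8 hundreds, 5 tens, 2 ones (place-value notation) → 8×1000 + 8×100 + 5×10 + 2 = 8852 (decimal)
Convert 0x1DB (hexadecimal) → 1×256 + 13×16 + 11 = 475 (decimal)
Compute 8852 - 475 = 8377
8377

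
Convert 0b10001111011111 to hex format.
Convert 0b10001111011111 (binary) → 8192 + 512 + 256 + 128 + 64 + 16 + 8 + 4 + 2 + 1 = 9183 (decimal)
Convert 9183 (decimal) → 9183 = 2×4096 + 3×256 + 13×16 + 15 → 0x23DF (hexadecimal)
0x23DF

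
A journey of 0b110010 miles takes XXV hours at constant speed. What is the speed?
Convert 0b110010 (binary) → 32 + 16 + 2 = 50 (decimal)
Convert XXV (Roman numeral) → 10 + 10 + 5 = 25 (decimal)
Compute 50 ÷ 25 = 2
2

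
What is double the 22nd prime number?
The 22nd prime number = 79
Compute 79 × 2 = 158
158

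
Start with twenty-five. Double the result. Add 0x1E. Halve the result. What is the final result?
Convert twenty-five (English words) → 25 (decimal)
Start: 25
25 × 2 = 50
Convert 0x1E (hexadecimal) → 1×16 + 14 = 30 (decimal)
50 + 30 = 80
80 ÷ 2 = 40
40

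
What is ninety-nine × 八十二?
Convert ninety-nine (English words) → 99 (decimal)
Convert 八十二 (Chinese numeral) → 8×10 + 2 = 82 (decimal)
Compute 99 × 82 = 8118
8118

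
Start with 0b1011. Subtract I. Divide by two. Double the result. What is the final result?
Convert 0b1011 (binary) → 8 + 2 + 1 = 11 (decimal)
Start: 11
Convert I (Roman numeral) → 1 (decimal)
11 - 1 = 10
Convert two (English words) → 2 (decimal)
10 ÷ 2 = 5
5 × 2 = 10
10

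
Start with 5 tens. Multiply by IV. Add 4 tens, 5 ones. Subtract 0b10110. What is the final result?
Convert 5 tens (place-value notation) → 5×10 = 50 (decimal)
Start: 50
Convert IV (Roman numeral) → 4 (decimal)
50 × 4 = 200
Convert 4 tens, 5 ones (place-value notation) → 4×10 + 5 = 45 (decimal)
200 + 45 = 245
Convert 0b10110 (binary) → 16 + 4 + 2 = 22 (decimal)
245 - 22 = 223
223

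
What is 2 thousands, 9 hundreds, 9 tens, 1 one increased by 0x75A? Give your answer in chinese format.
Convert 2 thousands, 9 hundreds, 9 tens, 1 one (place-value notation) → 2×1000 + 9×100 + 9×10 + 1 = 2991 (decimal)
Convert 0x75A (hexadecimal) → 7×256 + 5×16 + 10 = 1882 (decimal)
Compute 2991 + 1882 = 4873
Convert 4873 (decimal) → 4873 = 4×1000 + 8×100 + 7×10 + 3 → 四千八百七十三 (Chinese numeral)
四千八百七十三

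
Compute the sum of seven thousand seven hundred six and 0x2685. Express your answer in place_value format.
Convert seven thousand seven hundred six (English words) → 7×1000 + 7×100 + 6 = 7706 (decimal)
Convert 0x2685 (hexadecimal) → 2×4096 + 6×256 + 8×16 + 5 = 9861 (decimal)
Compute 7706 + 9861 = 17567
Convert 17567 (decimal) → 17567 = 17×1000 + 5×100 + 6×10 + 7 → 17 thousands, 5 hundreds, 6 tens, 7 ones (place-value notation)
17 thousands, 5 hundreds, 6 tens, 7 ones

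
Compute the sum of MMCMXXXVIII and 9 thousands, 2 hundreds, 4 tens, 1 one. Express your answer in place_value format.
Convert MMCMXXXVIII (Roman numeral) → 1000 + 1000 + 900 + 10 + 10 + 10 + 5 + 1 + 1 + 1 = 2938 (decimal)
Convert 9 thousands, 2 hundreds, 4 tens, 1 one (place-value notation) → 9×1000 + 2×100 + 4×10 + 1 = 9241 (decimal)
Compute 2938 + 9241 = 12179
Convert 12179 (decimal) → 12179 = 12×1000 + 1×100 + 7×10 + 9 → 12 thousands, 1 hundred, 7 tens, 9 ones (place-value notation)
12 thousands, 1 hundred, 7 tens, 9 ones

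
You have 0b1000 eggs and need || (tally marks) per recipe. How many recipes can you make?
Convert 0b1000 (binary) → 8 (decimal)
Convert || (tally marks) → 2 (decimal)
Compute 8 ÷ 2 = 4
4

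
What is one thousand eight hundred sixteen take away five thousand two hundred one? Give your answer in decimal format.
Convert one thousand eight hundred sixteen (English words) → 1×1000 + 8×100 + 16 = 1816 (decimal)
Convert five thousand two hundred one (English words) → 5×1000 + 2×100 + 1 = 5201 (decimal)
Compute 1816 - 5201 = -3385
-3385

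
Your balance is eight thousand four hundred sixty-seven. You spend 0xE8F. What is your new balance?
Convert eight thousand four hundred sixty-seven (English words) → 8×1000 + 4×100 + 67 = 8467 (decimal)
Convert 0xE8F (hexadecimal) → 14×256 + 8×16 + 15 = 3727 (decimal)
Compute 8467 - 3727 = 4740
4740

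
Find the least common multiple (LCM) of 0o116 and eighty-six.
Convert 0o116 (octal) → 1×64 + 1×8 + 6 = 78 (decimal)
Convert eighty-six (English words) → 86 (decimal)
Compute lcm(78, 86) = 3354
3354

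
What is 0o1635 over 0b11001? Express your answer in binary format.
Convert 0o1635 (octal) → 1×512 + 6×64 + 3×8 + 5 = 925 (decimal)
Convert 0b11001 (binary) → 16 + 8 + 1 = 25 (decimal)
Compute 925 ÷ 25 = 37
Convert 37 (decimal) → 37 = 32 + 4 + 1 → 0b100101 (binary)
0b100101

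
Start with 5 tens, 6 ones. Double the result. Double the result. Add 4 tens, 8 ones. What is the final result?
Convert 5 tens, 6 ones (place-value notation) → 5×10 + 6 = 56 (decimal)
Start: 56
56 × 2 = 112
112 × 2 = 224
Convert 4 tens, 8 ones (place-value notation) → 4×10 + 8 = 48 (decimal)
224 + 48 = 272
272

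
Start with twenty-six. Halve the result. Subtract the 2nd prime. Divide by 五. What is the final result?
Convert twenty-six (English words) → 26 (decimal)
Start: 26
26 ÷ 2 = 13
Convert the 2nd prime (prime index) → 3 (decimal)
13 - 3 = 10
Convert 五 (Chinese numeral) → 5 (decimal)
10 ÷ 5 = 2
2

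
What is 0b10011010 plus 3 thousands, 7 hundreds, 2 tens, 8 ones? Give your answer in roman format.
Convert 0b10011010 (binary) → 128 + 16 + 8 + 2 = 154 (decimal)
Convert 3 thousands, 7 hundreds, 2 tens, 8 ones (place-value notation) → 3×1000 + 7×100 + 2×10 + 8 = 3728 (decimal)
Compute 154 + 3728 = 3882
Convert 3882 (decimal) → 3882 = 1000 + 1000 + 1000 + 500 + 100 + 100 + 100 + 50 + 10 + 10 + 10 + 1 + 1 → MMMDCCCLXXXII (Roman numeral)
MMMDCCCLXXXII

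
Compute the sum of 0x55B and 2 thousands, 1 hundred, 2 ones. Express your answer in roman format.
Convert 0x55B (hexadecimal) → 5×256 + 5×16 + 11 = 1371 (decimal)
Convert 2 thousands, 1 hundred, 2 ones (place-value notation) → 2×1000 + 1×100 + 2 = 2102 (decimal)
Compute 1371 + 2102 = 3473
Convert 3473 (decimal) → 3473 = 1000 + 1000 + 1000 + 400 + 50 + 10 + 10 + 1 + 1 + 1 → MMMCDLXXIII (Roman numeral)
MMMCDLXXIII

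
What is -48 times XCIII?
Convert XCIII (Roman numeral) → 90 + 1 + 1 + 1 = 93 (decimal)
Compute -48 × 93 = -4464
-4464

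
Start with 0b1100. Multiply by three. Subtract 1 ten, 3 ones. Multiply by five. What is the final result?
Convert 0b1100 (binary) → 8 + 4 = 12 (decimal)
Start: 12
Convert three (English words) → 3 (decimal)
12 × 3 = 36
Convert 1 ten, 3 ones (place-value notation) → 1×10 + 3 = 13 (decimal)
36 - 13 = 23
Convert five (English words) → 5 (decimal)
23 × 5 = 115
115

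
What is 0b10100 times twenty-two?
Convert 0b10100 (binary) → 16 + 4 = 20 (decimal)
Convert twenty-two (English words) → 22 (decimal)
Compute 20 × 22 = 440
440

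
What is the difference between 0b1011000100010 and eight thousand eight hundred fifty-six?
Convert 0b1011000100010 (binary) → 4096 + 1024 + 512 + 32 + 2 = 5666 (decimal)
Convert eight thousand eight hundred fifty-six (English words) → 8×1000 + 8×100 + 56 = 8856 (decimal)
Difference: |5666 - 8856| = 3190
3190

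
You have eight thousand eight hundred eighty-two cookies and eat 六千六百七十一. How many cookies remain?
Convert eight thousand eight hundred eighty-two (English words) → 8×1000 + 8×100 + 82 = 8882 (decimal)
Convert 六千六百七十一 (Chinese numeral) → 6×1000 + 6×100 + 7×10 + 1 = 6671 (decimal)
Compute 8882 - 6671 = 2211
2211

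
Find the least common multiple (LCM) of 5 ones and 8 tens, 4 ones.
Convert 5 ones (place-value notation) → 5 (decimal)
Convert 8 tens, 4 ones (place-value notation) → 8×10 + 4 = 84 (decimal)
Compute lcm(5, 84) = 420
420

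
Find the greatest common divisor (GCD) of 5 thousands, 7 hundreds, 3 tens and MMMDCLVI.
Convert 5 thousands, 7 hundreds, 3 tens (place-value notation) → 5×1000 + 7×100 + 3×10 = 5730 (decimal)
Convert MMMDCLVI (Roman numeral) → 1000 + 1000 + 1000 + 500 + 100 + 50 + 5 + 1 = 3656 (decimal)
Compute gcd(5730, 3656) = 2
2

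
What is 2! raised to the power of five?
Convert 2! (factorial) → 2 (decimal)
Convert five (English words) → 5 (decimal)
Compute 2 ^ 5 = 32
32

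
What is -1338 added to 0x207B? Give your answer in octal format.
Convert 0x207B (hexadecimal) → 2×4096 + 7×16 + 11 = 8315 (decimal)
Compute -1338 + 8315 = 6977
Convert 6977 (decimal) → 6977 = 1×4096 + 5×512 + 5×64 + 1 → 0o15501 (octal)
0o15501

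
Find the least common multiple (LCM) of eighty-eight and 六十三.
Convert eighty-eight (English words) → 88 (decimal)
Convert 六十三 (Chinese numeral) → 6×10 + 3 = 63 (decimal)
Compute lcm(88, 63) = 5544
5544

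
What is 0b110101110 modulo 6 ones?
Convert 0b110101110 (binary) → 256 + 128 + 32 + 8 + 4 + 2 = 430 (decimal)
Convert 6 ones (place-value notation) → 6 (decimal)
Compute 430 mod 6 = 4
4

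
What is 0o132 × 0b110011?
Convert 0o132 (octal) → 1×64 + 3×8 + 2 = 90 (decimal)
Convert 0b110011 (binary) → 32 + 16 + 2 + 1 = 51 (decimal)
Compute 90 × 51 = 4590
4590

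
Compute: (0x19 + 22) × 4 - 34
Convert 0x19 (hexadecimal) → 1×16 + 9 = 25 (decimal)
Expression in decimal: (25 + 22) × 4 - 34
Parentheses first: 25 + 22 = 47
Multiply: 47 × 4 = 188
Subtract: 188 - 34 = 154
154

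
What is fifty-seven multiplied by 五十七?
Convert fifty-seven (English words) → 57 (decimal)
Convert 五十七 (Chinese numeral) → 5×10 + 7 = 57 (decimal)
Compute 57 × 57 = 3249
3249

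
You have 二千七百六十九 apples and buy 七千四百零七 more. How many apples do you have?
Convert 二千七百六十九 (Chinese numeral) → 2×1000 + 7×100 + 6×10 + 9 = 2769 (decimal)
Convert 七千四百零七 (Chinese numeral) → 7×1000 + 4×100 + 7 = 7407 (decimal)
Compute 2769 + 7407 = 10176
10176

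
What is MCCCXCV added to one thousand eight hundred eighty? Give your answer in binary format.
Convert MCCCXCV (Roman numeral) → 1000 + 100 + 100 + 100 + 90 + 5 = 1395 (decimal)
Convert one thousand eight hundred eighty (English words) → 1×1000 + 8×100 + 80 = 1880 (decimal)
Compute 1395 + 1880 = 3275
Convert 3275 (decimal) → 3275 = 2048 + 1024 + 128 + 64 + 8 + 2 + 1 → 0b110011001011 (binary)
0b110011001011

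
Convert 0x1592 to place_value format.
Convert 0x1592 (hexadecimal) → 1×4096 + 5×256 + 9×16 + 2 = 5522 (decimal)
Convert 5522 (decimal) → 5522 = 5×1000 + 5×100 + 2×10 + 2 → 5 thousands, 5 hundreds, 2 tens, 2 ones (place-value notation)
5 thousands, 5 hundreds, 2 tens, 2 ones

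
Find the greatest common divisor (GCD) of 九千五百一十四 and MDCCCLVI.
Convert 九千五百一十四 (Chinese numeral) → 9×1000 + 5×100 + 1×10 + 4 = 9514 (decimal)
Convert MDCCCLVI (Roman numeral) → 1000 + 500 + 100 + 100 + 100 + 50 + 5 + 1 = 1856 (decimal)
Compute gcd(9514, 1856) = 2
2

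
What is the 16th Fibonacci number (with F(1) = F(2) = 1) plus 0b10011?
The 16th Fibonacci number (with F(1) = F(2) = 1) = 987
Convert 0b10011 (binary) → 16 + 2 + 1 = 19 (decimal)
Compute 987 + 19 = 1006
1006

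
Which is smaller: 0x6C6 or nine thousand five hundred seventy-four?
Convert 0x6C6 (hexadecimal) → 6×256 + 12×16 + 6 = 1734 (decimal)
Convert nine thousand five hundred seventy-four (English words) → 9×1000 + 5×100 + 74 = 9574 (decimal)
Compare 1734 vs 9574: smaller = 1734
1734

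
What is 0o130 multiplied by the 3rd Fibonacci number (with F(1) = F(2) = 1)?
Convert 0o130 (octal) → 1×64 + 3×8 = 88 (decimal)
Convert the 3rd Fibonacci number (with F(1) = F(2) = 1) (Fibonacci index) → 1, 1, 2 → 2 (decimal)
Compute 88 × 2 = 176
176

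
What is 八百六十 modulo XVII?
Convert 八百六十 (Chinese numeral) → 8×100 + 6×10 = 860 (decimal)
Convert XVII (Roman numeral) → 10 + 5 + 1 + 1 = 17 (decimal)
Compute 860 mod 17 = 10
10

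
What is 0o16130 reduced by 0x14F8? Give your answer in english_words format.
Convert 0o16130 (octal) → 1×4096 + 6×512 + 1×64 + 3×8 = 7256 (decimal)
Convert 0x14F8 (hexadecimal) → 1×4096 + 4×256 + 15×16 + 8 = 5368 (decimal)
Compute 7256 - 5368 = 1888
Convert 1888 (decimal) → 1888 = 1×1000 + 8×100 + 88 → one thousand eight hundred eighty-eight (English words)
one thousand eight hundred eighty-eight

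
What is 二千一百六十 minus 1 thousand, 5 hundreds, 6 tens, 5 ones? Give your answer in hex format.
Convert 二千一百六十 (Chinese numeral) → 2×1000 + 1×100 + 6×10 = 2160 (decimal)
Convert 1 thousand, 5 hundreds, 6 tens, 5 ones (place-value notation) → 1×1000 + 5×100 + 6×10 + 5 = 1565 (decimal)
Compute 2160 - 1565 = 595
Convert 595 (decimal) → 595 = 2×256 + 5×16 + 3 → 0x253 (hexadecimal)
0x253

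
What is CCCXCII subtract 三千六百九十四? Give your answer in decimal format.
Convert CCCXCII (Roman numeral) → 100 + 100 + 100 + 90 + 1 + 1 = 392 (decimal)
Convert 三千六百九十四 (Chinese numeral) → 3×1000 + 6×100 + 9×10 + 4 = 3694 (decimal)
Compute 392 - 3694 = -3302
-3302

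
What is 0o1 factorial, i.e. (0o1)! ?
Convert 0o1 (octal) → 1 (decimal)
Compute 1! = 1
1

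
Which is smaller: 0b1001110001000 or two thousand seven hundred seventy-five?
Convert 0b1001110001000 (binary) → 4096 + 512 + 256 + 128 + 8 = 5000 (decimal)
Convert two thousand seven hundred seventy-five (English words) → 2×1000 + 7×100 + 75 = 2775 (decimal)
Compare 5000 vs 2775: smaller = 2775
2775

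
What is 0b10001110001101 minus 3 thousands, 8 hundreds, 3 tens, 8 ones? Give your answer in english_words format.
Convert 0b10001110001101 (binary) → 8192 + 512 + 256 + 128 + 8 + 4 + 1 = 9101 (decimal)
Convert 3 thousands, 8 hundreds, 3 tens, 8 ones (place-value notation) → 3×1000 + 8×100 + 3×10 + 8 = 3838 (decimal)
Compute 9101 - 3838 = 5263
Convert 5263 (decimal) → 5263 = 5×1000 + 2×100 + 63 → five thousand two hundred sixty-three (English words)
five thousand two hundred sixty-three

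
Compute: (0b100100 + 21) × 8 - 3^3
Convert 0b100100 (binary) → 32 + 4 = 36 (decimal)
Convert 3^3 (power) → 27 (decimal)
Expression in decimal: (36 + 21) × 8 - 27
Parentheses first: 36 + 21 = 57
Multiply: 57 × 8 = 456
Subtract: 456 - 27 = 429
429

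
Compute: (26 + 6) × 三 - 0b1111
Convert 三 (Chinese numeral) → 3 (decimal)
Convert 0b1111 (binary) → 8 + 4 + 2 + 1 = 15 (decimal)
Expression in decimal: (26 + 6) × 3 - 15
Parentheses first: 26 + 6 = 32
Multiply: 32 × 3 = 96
Subtract: 96 - 15 = 81
81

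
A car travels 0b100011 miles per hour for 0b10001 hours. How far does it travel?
Convert 0b100011 (binary) → 32 + 2 + 1 = 35 (decimal)
Convert 0b10001 (binary) → 16 + 1 = 17 (decimal)
Compute 35 × 17 = 595
595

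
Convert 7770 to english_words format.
Convert 7770 (decimal) → 7770 = 7×1000 + 7×100 + 70 → seven thousand seven hundred seventy (English words)
seven thousand seven hundred seventy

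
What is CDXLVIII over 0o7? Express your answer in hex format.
Convert CDXLVIII (Roman numeral) → 400 + 40 + 5 + 1 + 1 + 1 = 448 (decimal)
Convert 0o7 (octal) → 7 (decimal)
Compute 448 ÷ 7 = 64
Convert 64 (decimal) → 64 = 4×16 → 0x40 (hexadecimal)
0x40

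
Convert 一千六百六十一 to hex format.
Convert 一千六百六十一 (Chinese numeral) → 1×1000 + 6×100 + 6×10 + 1 = 1661 (decimal)
Convert 1661 (decimal) → 1661 = 6×256 + 7×16 + 13 → 0x67D (hexadecimal)
0x67D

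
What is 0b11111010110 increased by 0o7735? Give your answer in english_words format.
Convert 0b11111010110 (binary) → 1024 + 512 + 256 + 128 + 64 + 16 + 4 + 2 = 2006 (decimal)
Convert 0o7735 (octal) → 7×512 + 7×64 + 3×8 + 5 = 4061 (decimal)
Compute 2006 + 4061 = 6067
Convert 6067 (decimal) → 6067 = 6×1000 + 67 → six thousand sixty-seven (English words)
six thousand sixty-seven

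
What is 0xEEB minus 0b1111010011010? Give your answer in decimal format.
Convert 0xEEB (hexadecimal) → 14×256 + 14×16 + 11 = 3819 (decimal)
Convert 0b1111010011010 (binary) → 4096 + 2048 + 1024 + 512 + 128 + 16 + 8 + 2 = 7834 (decimal)
Compute 3819 - 7834 = -4015
-4015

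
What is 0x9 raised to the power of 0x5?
Convert 0x9 (hexadecimal) → 9 (decimal)
Convert 0x5 (hexadecimal) → 5 (decimal)
Compute 9 ^ 5 = 59049
59049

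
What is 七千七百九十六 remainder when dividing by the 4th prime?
Convert 七千七百九十六 (Chinese numeral) → 7×1000 + 7×100 + 9×10 + 6 = 7796 (decimal)
Convert the 4th prime (prime index) → 7 (decimal)
Compute 7796 mod 7 = 5
5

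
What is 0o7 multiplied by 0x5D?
Convert 0o7 (octal) → 7 (decimal)
Convert 0x5D (hexadecimal) → 5×16 + 13 = 93 (decimal)
Compute 7 × 93 = 651
651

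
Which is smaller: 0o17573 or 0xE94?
Convert 0o17573 (octal) → 1×4096 + 7×512 + 5×64 + 7×8 + 3 = 8059 (decimal)
Convert 0xE94 (hexadecimal) → 14×256 + 9×16 + 4 = 3732 (decimal)
Compare 8059 vs 3732: smaller = 3732
3732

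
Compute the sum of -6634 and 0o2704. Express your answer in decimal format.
Convert 0o2704 (octal) → 2×512 + 7×64 + 4 = 1476 (decimal)
Compute -6634 + 1476 = -5158
-5158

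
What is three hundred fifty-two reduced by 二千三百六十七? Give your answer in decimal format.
Convert three hundred fifty-two (English words) → 3×100 + 52 = 352 (decimal)
Convert 二千三百六十七 (Chinese numeral) → 2×1000 + 3×100 + 6×10 + 7 = 2367 (decimal)
Compute 352 - 2367 = -2015
-2015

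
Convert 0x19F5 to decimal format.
Convert 0x19F5 (hexadecimal) → 1×4096 + 9×256 + 15×16 + 5 = 6645 (decimal)
6645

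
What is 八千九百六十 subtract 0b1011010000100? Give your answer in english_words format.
Convert 八千九百六十 (Chinese numeral) → 8×1000 + 9×100 + 6×10 = 8960 (decimal)
Convert 0b1011010000100 (binary) → 4096 + 1024 + 512 + 128 + 4 = 5764 (decimal)
Compute 8960 - 5764 = 3196
Convert 3196 (decimal) → 3196 = 3×1000 + 1×100 + 96 → three thousand one hundred ninety-six (English words)
three thousand one hundred ninety-six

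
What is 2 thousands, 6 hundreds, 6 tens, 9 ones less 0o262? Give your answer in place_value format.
Convert 2 thousands, 6 hundreds, 6 tens, 9 ones (place-value notation) → 2×1000 + 6×100 + 6×10 + 9 = 2669 (decimal)
Convert 0o262 (octal) → 2×64 + 6×8 + 2 = 178 (decimal)
Compute 2669 - 178 = 2491
Convert 2491 (decimal) → 2491 = 2×1000 + 4×100 + 9×10 + 1 → 2 thousands, 4 hundreds, 9 tens, 1 one (place-value notation)
2 thousands, 4 hundreds, 9 tens, 1 one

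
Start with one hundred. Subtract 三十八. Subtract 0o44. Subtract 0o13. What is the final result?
Convert one hundred (English words) → 1×100 = 100 (decimal)
Start: 100
Convert 三十八 (Chinese numeral) → 3×10 + 8 = 38 (decimal)
100 - 38 = 62
Convert 0o44 (octal) → 4×8 + 4 = 36 (decimal)
62 - 36 = 26
Convert 0o13 (octal) → 1×8 + 3 = 11 (decimal)
26 - 11 = 15
15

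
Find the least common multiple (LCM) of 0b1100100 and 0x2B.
Convert 0b1100100 (binary) → 64 + 32 + 4 = 100 (decimal)
Convert 0x2B (hexadecimal) → 2×16 + 11 = 43 (decimal)
Compute lcm(100, 43) = 4300
4300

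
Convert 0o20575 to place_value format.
Convert 0o20575 (octal) → 2×4096 + 5×64 + 7×8 + 5 = 8573 (decimal)
Convert 8573 (decimal) → 8573 = 8×1000 + 5×100 + 7×10 + 3 → 8 thousands, 5 hundreds, 7 tens, 3 ones (place-value notation)
8 thousands, 5 hundreds, 7 tens, 3 ones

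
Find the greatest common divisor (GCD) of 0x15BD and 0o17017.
Convert 0x15BD (hexadecimal) → 1×4096 + 5×256 + 11×16 + 13 = 5565 (decimal)
Convert 0o17017 (octal) → 1×4096 + 7×512 + 1×8 + 7 = 7695 (decimal)
Compute gcd(5565, 7695) = 15
15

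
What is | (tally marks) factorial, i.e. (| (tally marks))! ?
Convert | (tally marks) → 1 (decimal)
Compute 1! = 1
1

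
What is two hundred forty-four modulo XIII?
Convert two hundred forty-four (English words) → 2×100 + 44 = 244 (decimal)
Convert XIII (Roman numeral) → 10 + 1 + 1 + 1 = 13 (decimal)
Compute 244 mod 13 = 10
10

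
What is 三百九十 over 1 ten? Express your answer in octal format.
Convert 三百九十 (Chinese numeral) → 3×100 + 9×10 = 390 (decimal)
Convert 1 ten (place-value notation) → 1×10 = 10 (decimal)
Compute 390 ÷ 10 = 39
Convert 39 (decimal) → 39 = 4×8 + 7 → 0o47 (octal)
0o47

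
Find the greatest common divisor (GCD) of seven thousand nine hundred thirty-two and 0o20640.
Convert seven thousand nine hundred thirty-two (English words) → 7×1000 + 9×100 + 32 = 7932 (decimal)
Convert 0o20640 (octal) → 2×4096 + 6×64 + 4×8 = 8608 (decimal)
Compute gcd(7932, 8608) = 4
4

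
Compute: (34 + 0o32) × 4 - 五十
Convert 0o32 (octal) → 3×8 + 2 = 26 (decimal)
Convert 五十 (Chinese numeral) → 5×10 = 50 (decimal)
Expression in decimal: (34 + 26) × 4 - 50
Parentheses first: 34 + 26 = 60
Multiply: 60 × 4 = 240
Subtract: 240 - 50 = 190
190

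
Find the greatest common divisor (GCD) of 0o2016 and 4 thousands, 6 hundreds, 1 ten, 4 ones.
Convert 0o2016 (octal) → 2×512 + 1×8 + 6 = 1038 (decimal)
Convert 4 thousands, 6 hundreds, 1 ten, 4 ones (place-value notation) → 4×1000 + 6×100 + 1×10 + 4 = 4614 (decimal)
Compute gcd(1038, 4614) = 6
6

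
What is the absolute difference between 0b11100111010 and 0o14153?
Convert 0b11100111010 (binary) → 1024 + 512 + 256 + 32 + 16 + 8 + 2 = 1850 (decimal)
Convert 0o14153 (octal) → 1×4096 + 4×512 + 1×64 + 5×8 + 3 = 6251 (decimal)
Compute |1850 - 6251| = 4401
4401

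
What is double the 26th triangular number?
The 26th triangular number = 26×27/2 = 351
Compute 351 × 2 = 702
702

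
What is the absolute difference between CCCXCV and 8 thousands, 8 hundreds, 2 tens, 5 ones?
Convert CCCXCV (Roman numeral) → 100 + 100 + 100 + 90 + 5 = 395 (decimal)
Convert 8 thousands, 8 hundreds, 2 tens, 5 ones (place-value notation) → 8×1000 + 8×100 + 2×10 + 5 = 8825 (decimal)
Compute |395 - 8825| = 8430
8430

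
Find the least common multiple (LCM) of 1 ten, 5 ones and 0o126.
Convert 1 ten, 5 ones (place-value notation) → 1×10 + 5 = 15 (decimal)
Convert 0o126 (octal) → 1×64 + 2×8 + 6 = 86 (decimal)
Compute lcm(15, 86) = 1290
1290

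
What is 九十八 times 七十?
Convert 九十八 (Chinese numeral) → 9×10 + 8 = 98 (decimal)
Convert 七十 (Chinese numeral) → 7×10 = 70 (decimal)
Compute 98 × 70 = 6860
6860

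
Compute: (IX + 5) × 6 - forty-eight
Convert IX (Roman numeral) → 9 (decimal)
Convert forty-eight (English words) → 48 (decimal)
Expression in decimal: (9 + 5) × 6 - 48
Parentheses first: 9 + 5 = 14
Multiply: 14 × 6 = 84
Subtract: 84 - 48 = 36
36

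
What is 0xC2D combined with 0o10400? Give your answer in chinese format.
Convert 0xC2D (hexadecimal) → 12×256 + 2×16 + 13 = 3117 (decimal)
Convert 0o10400 (octal) → 1×4096 + 4×64 = 4352 (decimal)
Compute 3117 + 4352 = 7469
Convert 7469 (decimal) → 7469 = 7×1000 + 4×100 + 6×10 + 9 → 七千四百六十九 (Chinese numeral)
七千四百六十九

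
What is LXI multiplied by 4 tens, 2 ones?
Convert LXI (Roman numeral) → 50 + 10 + 1 = 61 (decimal)
Convert 4 tens, 2 ones (place-value notation) → 4×10 + 2 = 42 (decimal)
Compute 61 × 42 = 2562
2562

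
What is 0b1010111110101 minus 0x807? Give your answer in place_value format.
Convert 0b1010111110101 (binary) → 4096 + 1024 + 256 + 128 + 64 + 32 + 16 + 4 + 1 = 5621 (decimal)
Convert 0x807 (hexadecimal) → 8×256 + 7 = 2055 (decimal)
Compute 5621 - 2055 = 3566
Convert 3566 (decimal) → 3566 = 3×1000 + 5×100 + 6×10 + 6 → 3 thousands, 5 hundreds, 6 tens, 6 ones (place-value notation)
3 thousands, 5 hundreds, 6 tens, 6 ones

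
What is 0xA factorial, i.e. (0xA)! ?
Convert 0xA (hexadecimal) → 10 (decimal)
Compute 10! = 3628800
3628800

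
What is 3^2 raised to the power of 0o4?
Convert 3^2 (power) → 9 (decimal)
Convert 0o4 (octal) → 4 (decimal)
Compute 9 ^ 4 = 6561
6561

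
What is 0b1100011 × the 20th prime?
Convert 0b1100011 (binary) → 64 + 32 + 2 + 1 = 99 (decimal)
Convert the 20th prime (prime index) → 71 (decimal)
Compute 99 × 71 = 7029
7029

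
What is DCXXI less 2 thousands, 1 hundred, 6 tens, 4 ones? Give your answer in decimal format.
Convert DCXXI (Roman numeral) → 500 + 100 + 10 + 10 + 1 = 621 (decimal)
Convert 2 thousands, 1 hundred, 6 tens, 4 ones (place-value notation) → 2×1000 + 1×100 + 6×10 + 4 = 2164 (decimal)
Compute 621 - 2164 = -1543
-1543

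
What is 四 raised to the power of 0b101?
Convert 四 (Chinese numeral) → 4 (decimal)
Convert 0b101 (binary) → 4 + 1 = 5 (decimal)
Compute 4 ^ 5 = 1024
1024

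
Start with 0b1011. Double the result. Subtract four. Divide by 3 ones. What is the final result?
Convert 0b1011 (binary) → 8 + 2 + 1 = 11 (decimal)
Start: 11
11 × 2 = 22
Convert four (English words) → 4 (decimal)
22 - 4 = 18
Convert 3 ones (place-value notation) → 3 (decimal)
18 ÷ 3 = 6
6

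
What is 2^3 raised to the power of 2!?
Convert 2^3 (power) → 8 (decimal)
Convert 2! (factorial) → 2 (decimal)
Compute 8 ^ 2 = 64
64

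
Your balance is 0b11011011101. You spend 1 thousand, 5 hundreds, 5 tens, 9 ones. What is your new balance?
Convert 0b11011011101 (binary) → 1024 + 512 + 128 + 64 + 16 + 8 + 4 + 1 = 1757 (decimal)
Convert 1 thousand, 5 hundreds, 5 tens, 9 ones (place-value notation) → 1×1000 + 5×100 + 5×10 + 9 = 1559 (decimal)
Compute 1757 - 1559 = 198
198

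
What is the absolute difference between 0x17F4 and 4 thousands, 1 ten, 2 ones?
Convert 0x17F4 (hexadecimal) → 1×4096 + 7×256 + 15×16 + 4 = 6132 (decimal)
Convert 4 thousands, 1 ten, 2 ones (place-value notation) → 4×1000 + 1×10 + 2 = 4012 (decimal)
Compute |6132 - 4012| = 2120
2120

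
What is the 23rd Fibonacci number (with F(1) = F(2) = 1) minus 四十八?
The 23rd Fibonacci number (with F(1) = F(2) = 1) = 28657
Convert 四十八 (Chinese numeral) → 4×10 + 8 = 48 (decimal)
Compute 28657 - 48 = 28609
28609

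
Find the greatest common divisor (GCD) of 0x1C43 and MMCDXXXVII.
Convert 0x1C43 (hexadecimal) → 1×4096 + 12×256 + 4×16 + 3 = 7235 (decimal)
Convert MMCDXXXVII (Roman numeral) → 1000 + 1000 + 400 + 10 + 10 + 10 + 5 + 1 + 1 = 2437 (decimal)
Compute gcd(7235, 2437) = 1
1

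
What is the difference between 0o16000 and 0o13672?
Convert 0o16000 (octal) → 1×4096 + 6×512 = 7168 (decimal)
Convert 0o13672 (octal) → 1×4096 + 3×512 + 6×64 + 7×8 + 2 = 6074 (decimal)
Difference: |7168 - 6074| = 1094
1094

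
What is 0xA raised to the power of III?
Convert 0xA (hexadecimal) → 10 (decimal)
Convert III (Roman numeral) → 1 + 1 + 1 = 3 (decimal)
Compute 10 ^ 3 = 1000
1000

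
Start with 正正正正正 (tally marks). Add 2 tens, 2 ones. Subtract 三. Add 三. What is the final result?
Convert 正正正正正 (tally marks) → 5 + 5 + 5 + 5 + 5 = 25 (decimal)
Start: 25
Convert 2 tens, 2 ones (place-value notation) → 2×10 + 2 = 22 (decimal)
25 + 22 = 47
Convert 三 (Chinese numeral) → 3 (decimal)
47 - 3 = 44
Convert 三 (Chinese numeral) → 3 (decimal)
44 + 3 = 47
47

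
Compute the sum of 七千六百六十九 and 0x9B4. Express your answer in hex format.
Convert 七千六百六十九 (Chinese numeral) → 7×1000 + 6×100 + 6×10 + 9 = 7669 (decimal)
Convert 0x9B4 (hexadecimal) → 9×256 + 11×16 + 4 = 2484 (decimal)
Compute 7669 + 2484 = 10153
Convert 10153 (decimal) → 10153 = 2×4096 + 7×256 + 10×16 + 9 → 0x27A9 (hexadecimal)
0x27A9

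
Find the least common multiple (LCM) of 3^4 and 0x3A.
Convert 3^4 (power) → 81 (decimal)
Convert 0x3A (hexadecimal) → 3×16 + 10 = 58 (decimal)
Compute lcm(81, 58) = 4698
4698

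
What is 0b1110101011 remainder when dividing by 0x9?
Convert 0b1110101011 (binary) → 512 + 256 + 128 + 32 + 8 + 2 + 1 = 939 (decimal)
Convert 0x9 (hexadecimal) → 9 (decimal)
Compute 939 mod 9 = 3
3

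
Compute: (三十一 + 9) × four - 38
Convert 三十一 (Chinese numeral) → 3×10 + 1 = 31 (decimal)
Convert four (English words) → 4 (decimal)
Expression in decimal: (31 + 9) × 4 - 38
Parentheses first: 31 + 9 = 40
Multiply: 40 × 4 = 160
Subtract: 160 - 38 = 122
122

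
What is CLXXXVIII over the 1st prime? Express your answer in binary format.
Convert CLXXXVIII (Roman numeral) → 100 + 50 + 10 + 10 + 10 + 5 + 1 + 1 + 1 = 188 (decimal)
Convert the 1st prime (prime index) → 2 (decimal)
Compute 188 ÷ 2 = 94
Convert 94 (decimal) → 94 = 64 + 16 + 8 + 4 + 2 → 0b1011110 (binary)
0b1011110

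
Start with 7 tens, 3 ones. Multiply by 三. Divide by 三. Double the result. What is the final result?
Convert 7 tens, 3 ones (place-value notation) → 7×10 + 3 = 73 (decimal)
Start: 73
Convert 三 (Chinese numeral) → 3 (decimal)
73 × 3 = 219
Convert 三 (Chinese numeral) → 3 (decimal)
219 ÷ 3 = 73
73 × 2 = 146
146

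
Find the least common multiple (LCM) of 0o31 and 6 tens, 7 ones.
Convert 0o31 (octal) → 3×8 + 1 = 25 (decimal)
Convert 6 tens, 7 ones (place-value notation) → 6×10 + 7 = 67 (decimal)
Compute lcm(25, 67) = 1675
1675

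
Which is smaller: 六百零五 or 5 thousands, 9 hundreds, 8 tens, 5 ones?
Convert 六百零五 (Chinese numeral) → 6×100 + 5 = 605 (decimal)
Convert 5 thousands, 9 hundreds, 8 tens, 5 ones (place-value notation) → 5×1000 + 9×100 + 8×10 + 5 = 5985 (decimal)
Compare 605 vs 5985: smaller = 605
605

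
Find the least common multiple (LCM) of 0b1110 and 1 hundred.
Convert 0b1110 (binary) → 8 + 4 + 2 = 14 (decimal)
Convert 1 hundred (place-value notation) → 1×100 = 100 (decimal)
Compute lcm(14, 100) = 700
700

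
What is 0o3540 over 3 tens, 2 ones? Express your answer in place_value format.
Convert 0o3540 (octal) → 3×512 + 5×64 + 4×8 = 1888 (decimal)
Convert 3 tens, 2 ones (place-value notation) → 3×10 + 2 = 32 (decimal)
Compute 1888 ÷ 32 = 59
Convert 59 (decimal) → 59 = 5×10 + 9 → 5 tens, 9 ones (place-value notation)
5 tens, 9 ones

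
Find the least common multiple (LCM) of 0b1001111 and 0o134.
Convert 0b1001111 (binary) → 64 + 8 + 4 + 2 + 1 = 79 (decimal)
Convert 0o134 (octal) → 1×64 + 3×8 + 4 = 92 (decimal)
Compute lcm(79, 92) = 7268
7268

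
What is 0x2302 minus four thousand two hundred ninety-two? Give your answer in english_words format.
Convert 0x2302 (hexadecimal) → 2×4096 + 3×256 + 2 = 8962 (decimal)
Convert four thousand two hundred ninety-two (English words) → 4×1000 + 2×100 + 92 = 4292 (decimal)
Compute 8962 - 4292 = 4670
Convert 4670 (decimal) → 4670 = 4×1000 + 6×100 + 70 → four thousand six hundred seventy (English words)
four thousand six hundred seventy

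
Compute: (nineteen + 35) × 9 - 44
Convert nineteen (English words) → 19 (decimal)
Expression in decimal: (19 + 35) × 9 - 44
Parentheses first: 19 + 35 = 54
Multiply: 54 × 9 = 486
Subtract: 486 - 44 = 442
442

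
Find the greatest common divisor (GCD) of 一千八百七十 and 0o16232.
Convert 一千八百七十 (Chinese numeral) → 1×1000 + 8×100 + 7×10 = 1870 (decimal)
Convert 0o16232 (octal) → 1×4096 + 6×512 + 2×64 + 3×8 + 2 = 7322 (decimal)
Compute gcd(1870, 7322) = 2
2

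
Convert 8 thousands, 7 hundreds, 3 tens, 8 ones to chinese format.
Convert 8 thousands, 7 hundreds, 3 tens, 8 ones (place-value notation) → 8×1000 + 7×100 + 3×10 + 8 = 8738 (decimal)
Convert 8738 (decimal) → 8738 = 8×1000 + 7×100 + 3×10 + 8 → 八千七百三十八 (Chinese numeral)
八千七百三十八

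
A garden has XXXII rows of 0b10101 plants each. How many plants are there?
Convert 0b10101 (binary) → 16 + 4 + 1 = 21 (decimal)
Convert XXXII (Roman numeral) → 10 + 10 + 10 + 1 + 1 = 32 (decimal)
Compute 21 × 32 = 672
672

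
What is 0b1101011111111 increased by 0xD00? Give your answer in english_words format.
Convert 0b1101011111111 (binary) → 4096 + 2048 + 512 + 128 + 64 + 32 + 16 + 8 + 4 + 2 + 1 = 6911 (decimal)
Convert 0xD00 (hexadecimal) → 13×256 = 3328 (decimal)
Compute 6911 + 3328 = 10239
Convert 10239 (decimal) → 10239 = 10×1000 + 2×100 + 39 → ten thousand two hundred thirty-nine (English words)
ten thousand two hundred thirty-nine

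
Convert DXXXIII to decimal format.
Convert DXXXIII (Roman numeral) → 500 + 10 + 10 + 10 + 1 + 1 + 1 = 533 (decimal)
533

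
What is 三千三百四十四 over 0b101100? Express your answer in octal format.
Convert 三千三百四十四 (Chinese numeral) → 3×1000 + 3×100 + 4×10 + 4 = 3344 (decimal)
Convert 0b101100 (binary) → 32 + 8 + 4 = 44 (decimal)
Compute 3344 ÷ 44 = 76
Convert 76 (decimal) → 76 = 1×64 + 1×8 + 4 → 0o114 (octal)
0o114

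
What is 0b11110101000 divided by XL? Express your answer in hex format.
Convert 0b11110101000 (binary) → 1024 + 512 + 256 + 128 + 32 + 8 = 1960 (decimal)
Convert XL (Roman numeral) → 40 (decimal)
Compute 1960 ÷ 40 = 49
Convert 49 (decimal) → 49 = 3×16 + 1 → 0x31 (hexadecimal)
0x31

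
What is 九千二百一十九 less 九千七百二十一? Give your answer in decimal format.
Convert 九千二百一十九 (Chinese numeral) → 9×1000 + 2×100 + 1×10 + 9 = 9219 (decimal)
Convert 九千七百二十一 (Chinese numeral) → 9×1000 + 7×100 + 2×10 + 1 = 9721 (decimal)
Compute 9219 - 9721 = -502
-502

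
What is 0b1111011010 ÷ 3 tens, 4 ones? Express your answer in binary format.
Convert 0b1111011010 (binary) → 512 + 256 + 128 + 64 + 16 + 8 + 2 = 986 (decimal)
Convert 3 tens, 4 ones (place-value notation) → 3×10 + 4 = 34 (decimal)
Compute 986 ÷ 34 = 29
Convert 29 (decimal) → 29 = 16 + 8 + 4 + 1 → 0b11101 (binary)
0b11101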